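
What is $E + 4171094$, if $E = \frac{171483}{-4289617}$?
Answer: $\frac{17892395559515}{4289617} \approx 4.1711 \cdot 10^{6}$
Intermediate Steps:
$E = - \frac{171483}{4289617}$ ($E = 171483 \left(- \frac{1}{4289617}\right) = - \frac{171483}{4289617} \approx -0.039976$)
$E + 4171094 = - \frac{171483}{4289617} + 4171094 = \frac{17892395559515}{4289617}$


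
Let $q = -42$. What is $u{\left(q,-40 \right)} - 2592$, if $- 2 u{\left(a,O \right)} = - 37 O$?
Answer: $-3332$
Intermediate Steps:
$u{\left(a,O \right)} = \frac{37 O}{2}$ ($u{\left(a,O \right)} = - \frac{\left(-37\right) O}{2} = \frac{37 O}{2}$)
$u{\left(q,-40 \right)} - 2592 = \frac{37}{2} \left(-40\right) - 2592 = -740 - 2592 = -3332$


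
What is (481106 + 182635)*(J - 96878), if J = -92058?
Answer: -125404569576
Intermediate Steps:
(481106 + 182635)*(J - 96878) = (481106 + 182635)*(-92058 - 96878) = 663741*(-188936) = -125404569576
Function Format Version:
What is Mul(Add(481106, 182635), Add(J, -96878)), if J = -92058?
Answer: -125404569576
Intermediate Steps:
Mul(Add(481106, 182635), Add(J, -96878)) = Mul(Add(481106, 182635), Add(-92058, -96878)) = Mul(663741, -188936) = -125404569576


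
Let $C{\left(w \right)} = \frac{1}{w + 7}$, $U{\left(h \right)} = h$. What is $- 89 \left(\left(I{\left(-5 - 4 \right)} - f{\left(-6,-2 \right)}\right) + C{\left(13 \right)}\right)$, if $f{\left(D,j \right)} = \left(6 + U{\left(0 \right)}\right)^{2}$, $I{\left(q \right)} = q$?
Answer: $\frac{80011}{20} \approx 4000.6$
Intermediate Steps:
$C{\left(w \right)} = \frac{1}{7 + w}$
$f{\left(D,j \right)} = 36$ ($f{\left(D,j \right)} = \left(6 + 0\right)^{2} = 6^{2} = 36$)
$- 89 \left(\left(I{\left(-5 - 4 \right)} - f{\left(-6,-2 \right)}\right) + C{\left(13 \right)}\right) = - 89 \left(\left(\left(-5 - 4\right) - 36\right) + \frac{1}{7 + 13}\right) = - 89 \left(\left(-9 - 36\right) + \frac{1}{20}\right) = - 89 \left(-45 + \frac{1}{20}\right) = \left(-89\right) \left(- \frac{899}{20}\right) = \frac{80011}{20}$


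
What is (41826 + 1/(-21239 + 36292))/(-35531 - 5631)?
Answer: -629606779/619611586 ≈ -1.0161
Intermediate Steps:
(41826 + 1/(-21239 + 36292))/(-35531 - 5631) = (41826 + 1/15053)/(-41162) = (41826 + 1/15053)*(-1/41162) = (629606779/15053)*(-1/41162) = -629606779/619611586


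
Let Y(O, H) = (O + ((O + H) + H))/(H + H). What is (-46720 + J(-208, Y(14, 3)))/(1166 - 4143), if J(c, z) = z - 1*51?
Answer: 10792/687 ≈ 15.709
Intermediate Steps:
Y(O, H) = (2*H + 2*O)/(2*H) (Y(O, H) = (O + ((H + O) + H))/((2*H)) = (O + (O + 2*H))*(1/(2*H)) = (2*H + 2*O)*(1/(2*H)) = (2*H + 2*O)/(2*H))
J(c, z) = -51 + z (J(c, z) = z - 51 = -51 + z)
(-46720 + J(-208, Y(14, 3)))/(1166 - 4143) = (-46720 + (-51 + (3 + 14)/3))/(1166 - 4143) = (-46720 + (-51 + (1/3)*17))/(-2977) = (-46720 + (-51 + 17/3))*(-1/2977) = (-46720 - 136/3)*(-1/2977) = -140296/3*(-1/2977) = 10792/687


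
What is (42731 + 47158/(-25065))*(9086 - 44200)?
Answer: -37607282105698/25065 ≈ -1.5004e+9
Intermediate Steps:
(42731 + 47158/(-25065))*(9086 - 44200) = (42731 + 47158*(-1/25065))*(-35114) = (42731 - 47158/25065)*(-35114) = (1071005357/25065)*(-35114) = -37607282105698/25065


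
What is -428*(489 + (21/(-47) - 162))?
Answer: -6568944/47 ≈ -1.3976e+5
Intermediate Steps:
-428*(489 + (21/(-47) - 162)) = -428*(489 + (21*(-1/47) - 162)) = -428*(489 + (-21/47 - 162)) = -428*(489 - 7635/47) = -428*15348/47 = -6568944/47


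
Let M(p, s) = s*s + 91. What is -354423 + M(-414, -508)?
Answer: -96268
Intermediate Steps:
M(p, s) = 91 + s² (M(p, s) = s² + 91 = 91 + s²)
-354423 + M(-414, -508) = -354423 + (91 + (-508)²) = -354423 + (91 + 258064) = -354423 + 258155 = -96268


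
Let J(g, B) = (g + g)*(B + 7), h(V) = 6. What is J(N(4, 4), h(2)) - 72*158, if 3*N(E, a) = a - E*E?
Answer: -11480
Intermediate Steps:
N(E, a) = -E**2/3 + a/3 (N(E, a) = (a - E*E)/3 = (a - E**2)/3 = -E**2/3 + a/3)
J(g, B) = 2*g*(7 + B) (J(g, B) = (2*g)*(7 + B) = 2*g*(7 + B))
J(N(4, 4), h(2)) - 72*158 = 2*(-1/3*4**2 + (1/3)*4)*(7 + 6) - 72*158 = 2*(-1/3*16 + 4/3)*13 - 11376 = 2*(-16/3 + 4/3)*13 - 11376 = 2*(-4)*13 - 11376 = -104 - 11376 = -11480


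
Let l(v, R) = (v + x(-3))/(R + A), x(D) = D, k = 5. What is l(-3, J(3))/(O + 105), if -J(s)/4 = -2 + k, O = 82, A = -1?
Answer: 6/2431 ≈ 0.0024681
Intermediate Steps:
J(s) = -12 (J(s) = -4*(-2 + 5) = -4*3 = -12)
l(v, R) = (-3 + v)/(-1 + R) (l(v, R) = (v - 3)/(R - 1) = (-3 + v)/(-1 + R))
l(-3, J(3))/(O + 105) = ((-3 - 3)/(-1 - 12))/(82 + 105) = (-6/(-13))/187 = (-1/13*(-6))/187 = (1/187)*(6/13) = 6/2431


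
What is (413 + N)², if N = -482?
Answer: 4761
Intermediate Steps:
(413 + N)² = (413 - 482)² = (-69)² = 4761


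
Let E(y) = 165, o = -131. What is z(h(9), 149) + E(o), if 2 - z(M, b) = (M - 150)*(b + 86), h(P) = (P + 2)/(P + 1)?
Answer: 70317/2 ≈ 35159.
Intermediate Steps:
h(P) = (2 + P)/(1 + P)
z(M, b) = 2 - (-150 + M)*(86 + b) (z(M, b) = 2 - (M - 150)*(b + 86) = 2 - (-150 + M)*(86 + b))
z(h(9), 149) + E(o) = (12902 - 86*(2 + 9)/(1 + 9) + 150*149 - 1*(2 + 9)/(1 + 9)*149) + 165 = (12902 - 86*11/10 + 22350 - 1*11/10*149) + 165 = (12902 - 473/5 + 22350 - 1639/10) + 165 = 69987/2 + 165 = 70317/2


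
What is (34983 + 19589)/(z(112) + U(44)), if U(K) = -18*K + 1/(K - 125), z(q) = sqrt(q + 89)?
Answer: -70894389699/1028572162 - 89511723*sqrt(201)/1028572162 ≈ -70.159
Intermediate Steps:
z(q) = sqrt(89 + q)
U(K) = 1/(-125 + K) - 18*K (U(K) = -18*K + 1/(-125 + K) = 1/(-125 + K) - 18*K)
(34983 + 19589)/(z(112) + U(44)) = (34983 + 19589)/(sqrt(89 + 112) + (1 - 18*44**2 + 2250*44)/(-125 + 44)) = 54572/(sqrt(201) + (1 - 18*1936 + 99000)/(-81)) = 54572/(sqrt(201) - (1 - 34848 + 99000)/81) = 54572/(sqrt(201) - 1/81*64153) = 54572/(sqrt(201) - 64153/81) = 54572/(-64153/81 + sqrt(201))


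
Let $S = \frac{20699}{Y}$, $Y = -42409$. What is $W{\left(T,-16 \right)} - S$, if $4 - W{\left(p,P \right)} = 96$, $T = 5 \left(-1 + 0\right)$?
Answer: $- \frac{3880929}{42409} \approx -91.512$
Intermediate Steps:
$T = -5$ ($T = 5 \left(-1\right) = -5$)
$W{\left(p,P \right)} = -92$ ($W{\left(p,P \right)} = 4 - 96 = -92$)
$S = - \frac{20699}{42409}$ ($S = \frac{20699}{-42409} = 20699 \left(- \frac{1}{42409}\right) = - \frac{20699}{42409} \approx -0.48808$)
$W{\left(T,-16 \right)} - S = -92 - - \frac{20699}{42409} = -92 + \frac{20699}{42409} = - \frac{3880929}{42409}$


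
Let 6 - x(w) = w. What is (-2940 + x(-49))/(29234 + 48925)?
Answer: -2885/78159 ≈ -0.036912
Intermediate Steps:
x(w) = 6 - w
(-2940 + x(-49))/(29234 + 48925) = (-2940 + (6 - 1*(-49)))/(29234 + 48925) = (-2940 + (6 + 49))/78159 = (-2940 + 55)*(1/78159) = -2885*1/78159 = -2885/78159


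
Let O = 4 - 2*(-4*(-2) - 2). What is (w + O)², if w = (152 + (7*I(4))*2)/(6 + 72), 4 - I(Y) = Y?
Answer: 55696/1521 ≈ 36.618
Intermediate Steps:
I(Y) = 4 - Y
O = -8 (O = 4 - 2*(8 - 2) = 4 - 2*6 = 4 - 12 = -8)
w = 76/39 (w = (152 + (7*(4 - 1*4))*2)/(6 + 72) = (152 + (7*(4 - 4))*2)/78 = (152 + (7*0)*2)*(1/78) = (152 + 0*2)*(1/78) = (152 + 0)*(1/78) = 152*(1/78) = 76/39 ≈ 1.9487)
(w + O)² = (76/39 - 8)² = (-236/39)² = 55696/1521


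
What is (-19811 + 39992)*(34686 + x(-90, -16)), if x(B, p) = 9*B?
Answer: 683651556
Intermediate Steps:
(-19811 + 39992)*(34686 + x(-90, -16)) = (-19811 + 39992)*(34686 + 9*(-90)) = 20181*(34686 - 810) = 20181*33876 = 683651556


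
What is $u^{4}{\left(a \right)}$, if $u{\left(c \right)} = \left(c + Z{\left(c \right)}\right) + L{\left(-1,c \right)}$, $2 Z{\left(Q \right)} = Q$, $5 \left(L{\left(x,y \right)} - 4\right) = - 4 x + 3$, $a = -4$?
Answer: $\frac{81}{625} \approx 0.1296$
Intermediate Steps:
$L{\left(x,y \right)} = \frac{23}{5} - \frac{4 x}{5}$ ($L{\left(x,y \right)} = 4 + \frac{- 4 x + 3}{5} = 4 + \frac{3 - 4 x}{5} = 4 - \left(- \frac{3}{5} + \frac{4 x}{5}\right) = \frac{23}{5} - \frac{4 x}{5}$)
$Z{\left(Q \right)} = \frac{Q}{2}$
$u{\left(c \right)} = \frac{27}{5} + \frac{3 c}{2}$ ($u{\left(c \right)} = \left(c + \frac{c}{2}\right) + \left(\frac{23}{5} - - \frac{4}{5}\right) = \frac{3 c}{2} + \left(\frac{23}{5} + \frac{4}{5}\right) = \frac{3 c}{2} + \frac{27}{5} = \frac{27}{5} + \frac{3 c}{2}$)
$u^{4}{\left(a \right)} = \left(\frac{27}{5} + \frac{3}{2} \left(-4\right)\right)^{4} = \left(\frac{27}{5} - 6\right)^{4} = \left(- \frac{3}{5}\right)^{4} = \frac{81}{625}$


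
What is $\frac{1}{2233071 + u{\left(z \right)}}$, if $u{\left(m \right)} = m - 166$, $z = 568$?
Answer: $\frac{1}{2233473} \approx 4.4773 \cdot 10^{-7}$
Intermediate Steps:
$u{\left(m \right)} = -166 + m$ ($u{\left(m \right)} = m - 166 = -166 + m$)
$\frac{1}{2233071 + u{\left(z \right)}} = \frac{1}{2233071 + \left(-166 + 568\right)} = \frac{1}{2233071 + 402} = \frac{1}{2233473}$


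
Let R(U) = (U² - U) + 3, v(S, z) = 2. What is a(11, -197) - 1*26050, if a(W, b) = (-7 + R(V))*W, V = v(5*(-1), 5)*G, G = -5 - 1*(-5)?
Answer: -26094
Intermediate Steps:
G = 0 (G = -5 + 5 = 0)
V = 0 (V = 2*0 = 0)
R(U) = 3 + U² - U
a(W, b) = -4*W (a(W, b) = (-7 + (3 + 0² - 1*0))*W = (-7 + (3 + 0 + 0))*W = (-7 + 3)*W = -4*W)
a(11, -197) - 1*26050 = -4*11 - 1*26050 = -44 - 26050 = -26094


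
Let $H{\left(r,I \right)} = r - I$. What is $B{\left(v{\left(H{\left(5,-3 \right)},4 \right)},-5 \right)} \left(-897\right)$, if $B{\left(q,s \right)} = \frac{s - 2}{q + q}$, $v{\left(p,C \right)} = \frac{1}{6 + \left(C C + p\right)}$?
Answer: $94185$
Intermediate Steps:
$v{\left(p,C \right)} = \frac{1}{6 + p + C^{2}}$ ($v{\left(p,C \right)} = \frac{1}{6 + \left(C^{2} + p\right)} = \frac{1}{6 + \left(p + C^{2}\right)} = \frac{1}{6 + p + C^{2}}$)
$B{\left(q,s \right)} = \frac{-2 + s}{2 q}$
$B{\left(v{\left(H{\left(5,-3 \right)},4 \right)},-5 \right)} \left(-897\right) = \frac{-2 - 5}{2 \frac{1}{6 + \left(5 - -3\right) + 4^{2}}} \left(-897\right) = \frac{1}{2} \frac{1}{\frac{1}{6 + \left(5 + 3\right) + 16}} \left(-7\right) \left(-897\right) = \frac{1}{2} \frac{1}{\frac{1}{6 + 8 + 16}} \left(-7\right) \left(-897\right) = \frac{1}{2} \frac{1}{\frac{1}{30}} \left(-7\right) \left(-897\right) = \frac{1}{2} \cdot 30 \left(-7\right) \left(-897\right) = \left(-105\right) \left(-897\right) = 94185$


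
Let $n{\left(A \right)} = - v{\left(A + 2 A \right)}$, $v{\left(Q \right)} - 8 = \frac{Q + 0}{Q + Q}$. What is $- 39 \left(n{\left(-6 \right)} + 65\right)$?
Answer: $- \frac{4407}{2} \approx -2203.5$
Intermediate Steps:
$v{\left(Q \right)} = \frac{17}{2}$ ($v{\left(Q \right)} = 8 + \frac{Q + 0}{Q + Q} = 8 + \frac{Q}{2 Q} = 8 + Q \frac{1}{2 Q} = 8 + \frac{1}{2} = \frac{17}{2}$)
$n{\left(A \right)} = - \frac{17}{2}$ ($n{\left(A \right)} = \left(-1\right) \frac{17}{2} = - \frac{17}{2}$)
$- 39 \left(n{\left(-6 \right)} + 65\right) = - 39 \left(- \frac{17}{2} + 65\right) = \left(-39\right) \frac{113}{2} = - \frac{4407}{2}$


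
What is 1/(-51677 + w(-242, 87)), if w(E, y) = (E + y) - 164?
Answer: -1/51996 ≈ -1.9232e-5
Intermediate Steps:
w(E, y) = -164 + E + y
1/(-51677 + w(-242, 87)) = 1/(-51677 + (-164 - 242 + 87)) = 1/(-51677 - 319) = 1/(-51996) = -1/51996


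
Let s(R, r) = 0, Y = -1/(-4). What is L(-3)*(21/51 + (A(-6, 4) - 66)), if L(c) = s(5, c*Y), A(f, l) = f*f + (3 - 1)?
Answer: 0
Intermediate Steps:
A(f, l) = 2 + f² (A(f, l) = f² + 2 = 2 + f²)
Y = ¼ (Y = -1*(-¼) = ¼ ≈ 0.25000)
L(c) = 0
L(-3)*(21/51 + (A(-6, 4) - 66)) = 0*(21/51 + ((2 + (-6)²) - 66)) = 0*(21*(1/51) + ((2 + 36) - 66)) = 0*(7/17 + (38 - 66)) = 0*(7/17 - 28) = 0*(-469/17) = 0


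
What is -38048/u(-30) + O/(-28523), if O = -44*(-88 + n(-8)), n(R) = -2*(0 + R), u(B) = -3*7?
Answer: 98652416/54453 ≈ 1811.7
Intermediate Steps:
u(B) = -21
n(R) = -2*R
O = 3168 (O = -44*(-88 - 2*(-8)) = -44*(-88 + 16) = -44*(-72) = 3168)
-38048/u(-30) + O/(-28523) = -38048/(-21) + 3168/(-28523) = -38048*(-1/21) + 3168*(-1/28523) = 38048/21 - 288/2593 = 98652416/54453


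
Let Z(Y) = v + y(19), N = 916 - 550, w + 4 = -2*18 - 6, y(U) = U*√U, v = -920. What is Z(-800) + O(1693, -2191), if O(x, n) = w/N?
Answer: -168383/183 + 19*√19 ≈ -837.31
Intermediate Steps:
y(U) = U^(3/2)
w = -46 (w = -4 + (-2*18 - 6) = -4 + (-36 - 6) = -4 - 42 = -46)
N = 366
Z(Y) = -920 + 19*√19 (Z(Y) = -920 + 19^(3/2) = -920 + 19*√19)
O(x, n) = -23/183 (O(x, n) = -46/366 = -46*1/366 = -23/183)
Z(-800) + O(1693, -2191) = (-920 + 19*√19) - 23/183 = -168383/183 + 19*√19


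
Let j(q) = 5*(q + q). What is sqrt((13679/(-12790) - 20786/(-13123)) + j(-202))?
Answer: I*sqrt(56891593871785807090)/167843170 ≈ 44.939*I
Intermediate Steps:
j(q) = 10*q (j(q) = 5*(2*q) = 10*q)
sqrt((13679/(-12790) - 20786/(-13123)) + j(-202)) = sqrt((13679/(-12790) - 20786/(-13123)) + 10*(-202)) = sqrt((13679*(-1/12790) - 20786*(-1/13123)) - 2020) = sqrt((-13679/12790 + 20786/13123) - 2020) = sqrt(86343423/167843170 - 2020) = sqrt(-338956859977/167843170) = I*sqrt(56891593871785807090)/167843170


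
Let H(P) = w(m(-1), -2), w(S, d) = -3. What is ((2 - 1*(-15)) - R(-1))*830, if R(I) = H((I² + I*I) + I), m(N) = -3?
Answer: 16600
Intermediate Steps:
H(P) = -3
R(I) = -3
((2 - 1*(-15)) - R(-1))*830 = ((2 - 1*(-15)) - 1*(-3))*830 = ((2 + 15) + 3)*830 = (17 + 3)*830 = 20*830 = 16600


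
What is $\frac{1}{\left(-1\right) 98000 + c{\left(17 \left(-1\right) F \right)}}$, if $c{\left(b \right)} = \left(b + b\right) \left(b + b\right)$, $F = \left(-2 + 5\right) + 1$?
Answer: $- \frac{1}{79504} \approx -1.2578 \cdot 10^{-5}$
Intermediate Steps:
$F = 4$ ($F = 3 + 1 = 4$)
$c{\left(b \right)} = 4 b^{2}$ ($c{\left(b \right)} = 2 b 2 b = 4 b^{2}$)
$\frac{1}{\left(-1\right) 98000 + c{\left(17 \left(-1\right) F \right)}} = \frac{1}{\left(-1\right) 98000 + 4 \left(17 \left(-1\right) 4\right)^{2}} = \frac{1}{-98000 + 4 \left(\left(-17\right) 4\right)^{2}} = \frac{1}{-98000 + 4 \left(-68\right)^{2}} = \frac{1}{-98000 + 4 \cdot 4624} = \frac{1}{-98000 + 18496} = \frac{1}{-79504} = - \frac{1}{79504}$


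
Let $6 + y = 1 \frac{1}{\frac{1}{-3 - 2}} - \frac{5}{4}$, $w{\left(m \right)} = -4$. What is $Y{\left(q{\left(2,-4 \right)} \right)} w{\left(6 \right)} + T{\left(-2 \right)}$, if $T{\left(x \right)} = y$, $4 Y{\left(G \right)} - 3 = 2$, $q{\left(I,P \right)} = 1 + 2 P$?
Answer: $- \frac{69}{4} \approx -17.25$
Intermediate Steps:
$Y{\left(G \right)} = \frac{5}{4}$ ($Y{\left(G \right)} = \frac{3}{4} + \frac{1}{4} \cdot 2 = \frac{3}{4} + \frac{1}{2} = \frac{5}{4}$)
$y = - \frac{49}{4}$ ($y = -6 + \left(1 \frac{1}{\frac{1}{-3 - 2}} - \frac{5}{4}\right) = -6 + \left(1 \frac{1}{\frac{1}{-5}} - \frac{5}{4}\right) = -6 + \left(1 \frac{1}{- \frac{1}{5}} - \frac{5}{4}\right) = -6 + \left(1 \left(-5\right) - \frac{5}{4}\right) = -6 - \frac{25}{4} = - \frac{49}{4} \approx -12.25$)
$T{\left(x \right)} = - \frac{49}{4}$
$Y{\left(q{\left(2,-4 \right)} \right)} w{\left(6 \right)} + T{\left(-2 \right)} = \frac{5}{4} \left(-4\right) - \frac{49}{4} = -5 - \frac{49}{4} = - \frac{69}{4}$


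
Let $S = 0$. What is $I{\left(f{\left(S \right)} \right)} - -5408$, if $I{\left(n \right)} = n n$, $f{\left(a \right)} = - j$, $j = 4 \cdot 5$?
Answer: $5808$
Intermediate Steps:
$j = 20$
$f{\left(a \right)} = -20$ ($f{\left(a \right)} = \left(-1\right) 20 = -20$)
$I{\left(n \right)} = n^{2}$
$I{\left(f{\left(S \right)} \right)} - -5408 = \left(-20\right)^{2} - -5408 = 400 + 5408 = 5808$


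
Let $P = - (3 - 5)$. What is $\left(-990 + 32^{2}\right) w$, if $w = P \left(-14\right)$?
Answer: $-952$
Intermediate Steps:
$P = 2$ ($P = \left(-1\right) \left(-2\right) = 2$)
$w = -28$ ($w = 2 \left(-14\right) = -28$)
$\left(-990 + 32^{2}\right) w = \left(-990 + 32^{2}\right) \left(-28\right) = \left(-990 + 1024\right) \left(-28\right) = 34 \left(-28\right) = -952$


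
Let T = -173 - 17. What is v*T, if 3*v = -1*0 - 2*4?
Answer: 1520/3 ≈ 506.67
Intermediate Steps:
T = -190
v = -8/3 (v = (-1*0 - 2*4)/3 = (0 - 8)/3 = (1/3)*(-8) = -8/3 ≈ -2.6667)
v*T = -8/3*(-190) = 1520/3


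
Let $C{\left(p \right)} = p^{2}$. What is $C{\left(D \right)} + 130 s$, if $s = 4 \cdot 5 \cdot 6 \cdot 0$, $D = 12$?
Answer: $144$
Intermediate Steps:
$s = 0$ ($s = 4 \cdot 30 \cdot 0 = 4 \cdot 0 = 0$)
$C{\left(D \right)} + 130 s = 12^{2} + 130 \cdot 0 = 144 + 0 = 144$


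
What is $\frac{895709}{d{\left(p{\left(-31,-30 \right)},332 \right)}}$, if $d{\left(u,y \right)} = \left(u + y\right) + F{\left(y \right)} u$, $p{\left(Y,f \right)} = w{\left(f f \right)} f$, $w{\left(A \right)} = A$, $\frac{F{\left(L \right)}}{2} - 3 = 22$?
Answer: $- \frac{895709}{1376668} \approx -0.65064$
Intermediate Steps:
$F{\left(L \right)} = 50$ ($F{\left(L \right)} = 6 + 2 \cdot 22 = 6 + 44 = 50$)
$p{\left(Y,f \right)} = f^{3}$ ($p{\left(Y,f \right)} = f f f = f^{2} f = f^{3}$)
$d{\left(u,y \right)} = y + 51 u$ ($d{\left(u,y \right)} = \left(u + y\right) + 50 u = y + 51 u$)
$\frac{895709}{d{\left(p{\left(-31,-30 \right)},332 \right)}} = \frac{895709}{332 + 51 \left(-30\right)^{3}} = \frac{895709}{332 + 51 \left(-27000\right)} = \frac{895709}{332 - 1377000} = \frac{895709}{-1376668} = 895709 \left(- \frac{1}{1376668}\right) = - \frac{895709}{1376668}$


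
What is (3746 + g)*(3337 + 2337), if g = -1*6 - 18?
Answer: 21118628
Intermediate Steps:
g = -24 (g = -6 - 18 = -24)
(3746 + g)*(3337 + 2337) = (3746 - 24)*(3337 + 2337) = 3722*5674 = 21118628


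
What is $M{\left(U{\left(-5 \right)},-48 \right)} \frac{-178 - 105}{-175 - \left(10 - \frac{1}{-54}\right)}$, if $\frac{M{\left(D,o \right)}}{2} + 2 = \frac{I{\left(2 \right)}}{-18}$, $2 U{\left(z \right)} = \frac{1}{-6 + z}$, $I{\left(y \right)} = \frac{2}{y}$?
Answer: $- \frac{62826}{9991} \approx -6.2883$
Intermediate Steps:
$U{\left(z \right)} = \frac{1}{2 \left(-6 + z\right)}$
$M{\left(D,o \right)} = - \frac{37}{9}$ ($M{\left(D,o \right)} = -4 + 2 \frac{2 \cdot \frac{1}{2}}{-18} = -4 + 2 \cdot 2 \cdot \frac{1}{2} \left(- \frac{1}{18}\right) = -4 + 2 \cdot 1 \left(- \frac{1}{18}\right) = -4 + 2 \left(- \frac{1}{18}\right) = -4 - \frac{1}{9} = - \frac{37}{9}$)
$M{\left(U{\left(-5 \right)},-48 \right)} \frac{-178 - 105}{-175 - \left(10 - \frac{1}{-54}\right)} = - \frac{37 \frac{-178 - 105}{-175 - \left(10 - \frac{1}{-54}\right)}}{9} = - \frac{37 \left(- \frac{283}{-175 - \frac{541}{54}}\right)}{9} = - \frac{37 \left(- \frac{283}{- \frac{9991}{54}}\right)}{9} = - \frac{37 \left(\left(-283\right) \left(- \frac{54}{9991}\right)\right)}{9} = \left(- \frac{37}{9}\right) \frac{15282}{9991} = - \frac{62826}{9991}$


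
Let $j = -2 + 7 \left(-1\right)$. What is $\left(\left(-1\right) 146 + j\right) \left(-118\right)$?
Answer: $18290$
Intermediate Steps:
$j = -9$ ($j = -2 - 7 = -9$)
$\left(\left(-1\right) 146 + j\right) \left(-118\right) = \left(\left(-1\right) 146 - 9\right) \left(-118\right) = \left(-146 - 9\right) \left(-118\right) = \left(-155\right) \left(-118\right) = 18290$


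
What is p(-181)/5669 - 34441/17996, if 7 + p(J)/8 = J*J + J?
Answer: 408565785/9274484 ≈ 44.053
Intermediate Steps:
p(J) = -56 + 8*J + 8*J**2 (p(J) = -56 + 8*(J*J + J) = -56 + 8*(J**2 + J) = -56 + 8*(J + J**2) = -56 + (8*J + 8*J**2) = -56 + 8*J + 8*J**2)
p(-181)/5669 - 34441/17996 = (-56 + 8*(-181) + 8*(-181)**2)/5669 - 34441/17996 = (-56 - 1448 + 8*32761)*(1/5669) - 34441*1/17996 = (-56 - 1448 + 262088)*(1/5669) - 3131/1636 = 260584*(1/5669) - 3131/1636 = 260584/5669 - 3131/1636 = 408565785/9274484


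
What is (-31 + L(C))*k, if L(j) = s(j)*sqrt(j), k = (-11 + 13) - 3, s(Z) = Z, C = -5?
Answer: 31 + 5*I*sqrt(5) ≈ 31.0 + 11.18*I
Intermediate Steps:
k = -1 (k = 2 - 3 = -1)
L(j) = j**(3/2) (L(j) = j*sqrt(j) = j**(3/2))
(-31 + L(C))*k = (-31 + (-5)**(3/2))*(-1) = (-31 - 5*I*sqrt(5))*(-1) = 31 + 5*I*sqrt(5)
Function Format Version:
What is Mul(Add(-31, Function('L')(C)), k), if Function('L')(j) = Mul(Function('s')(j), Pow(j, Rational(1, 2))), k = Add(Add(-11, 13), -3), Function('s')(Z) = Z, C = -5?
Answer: Add(31, Mul(5, I, Pow(5, Rational(1, 2)))) ≈ Add(31.000, Mul(11.180, I))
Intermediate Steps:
k = -1 (k = Add(2, -3) = -1)
Function('L')(j) = Pow(j, Rational(3, 2)) (Function('L')(j) = Mul(j, Pow(j, Rational(1, 2))) = Pow(j, Rational(3, 2)))
Mul(Add(-31, Function('L')(C)), k) = Mul(Add(-31, Pow(-5, Rational(3, 2))), -1) = Mul(Add(-31, Mul(-5, I, Pow(5, Rational(1, 2)))), -1) = Add(31, Mul(5, I, Pow(5, Rational(1, 2))))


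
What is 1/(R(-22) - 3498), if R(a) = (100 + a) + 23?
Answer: -1/3397 ≈ -0.00029438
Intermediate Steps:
R(a) = 123 + a
1/(R(-22) - 3498) = 1/((123 - 22) - 3498) = 1/(101 - 3498) = 1/(-3397) = -1/3397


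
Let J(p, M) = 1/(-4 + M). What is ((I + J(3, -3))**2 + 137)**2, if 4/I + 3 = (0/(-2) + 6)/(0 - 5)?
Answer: 3714414916/194481 ≈ 19099.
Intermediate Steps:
I = -20/21 (I = 4/(-3 + (0/(-2) + 6)/(0 - 5)) = 4/(-3 + (0*(-1/2) + 6)/(-5)) = 4/(-3 + (0 + 6)*(-1/5)) = 4/(-3 + 6*(-1/5)) = 4/(-3 - 6/5) = 4/(-21/5) = 4*(-5/21) = -20/21 ≈ -0.95238)
((I + J(3, -3))**2 + 137)**2 = ((-20/21 + 1/(-4 - 3))**2 + 137)**2 = ((-20/21 + 1/(-7))**2 + 137)**2 = ((-20/21 - 1/7)**2 + 137)**2 = ((-23/21)**2 + 137)**2 = (529/441 + 137)**2 = (60946/441)**2 = 3714414916/194481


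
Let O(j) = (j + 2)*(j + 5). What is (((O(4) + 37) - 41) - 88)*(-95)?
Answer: 3610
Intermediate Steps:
O(j) = (2 + j)*(5 + j)
(((O(4) + 37) - 41) - 88)*(-95) = ((((10 + 4**2 + 7*4) + 37) - 41) - 88)*(-95) = ((((10 + 16 + 28) + 37) - 41) - 88)*(-95) = (((54 + 37) - 41) - 88)*(-95) = ((91 - 41) - 88)*(-95) = (50 - 88)*(-95) = -38*(-95) = 3610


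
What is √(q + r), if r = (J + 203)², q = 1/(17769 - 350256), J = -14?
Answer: √438763444878818/110829 ≈ 189.00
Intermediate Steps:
q = -1/332487 (q = 1/(-332487) = -1/332487 ≈ -3.0076e-6)
r = 35721 (r = (-14 + 203)² = 189² = 35721)
√(q + r) = √(-1/332487 + 35721) = √(11876768126/332487) = √438763444878818/110829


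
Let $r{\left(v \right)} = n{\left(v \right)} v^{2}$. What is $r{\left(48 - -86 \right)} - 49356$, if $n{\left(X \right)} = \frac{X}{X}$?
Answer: $-31400$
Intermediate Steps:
$n{\left(X \right)} = 1$
$r{\left(v \right)} = v^{2}$ ($r{\left(v \right)} = 1 v^{2} = v^{2}$)
$r{\left(48 - -86 \right)} - 49356 = \left(48 - -86\right)^{2} - 49356 = \left(48 + 86\right)^{2} - 49356 = 134^{2} - 49356 = 17956 - 49356 = -31400$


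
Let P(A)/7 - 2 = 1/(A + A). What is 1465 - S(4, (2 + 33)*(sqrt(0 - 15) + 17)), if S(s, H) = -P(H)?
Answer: 4496177/3040 - I*sqrt(15)/3040 ≈ 1479.0 - 0.001274*I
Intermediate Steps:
P(A) = 14 + 7/(2*A) (P(A) = 14 + 7/(A + A) = 14 + 7/((2*A)) = 14 + 7*(1/(2*A)) = 14 + 7/(2*A))
S(s, H) = -14 - 7/(2*H) (S(s, H) = -(14 + 7/(2*H)) = -14 - 7/(2*H))
1465 - S(4, (2 + 33)*(sqrt(0 - 15) + 17)) = 1465 - (-14 - 7*1/((2 + 33)*(sqrt(0 - 15) + 17))/2) = 1465 - (-14 - 7*1/(35*(sqrt(-15) + 17))/2) = 1465 - (-14 - 7*1/(35*(I*sqrt(15) + 17))/2) = 1465 - (-14 - 7*1/(35*(17 + I*sqrt(15)))/2) = 1465 - (-14 - 7/(2*(595 + 35*I*sqrt(15)))) = 1465 + (14 + 7/(2*(595 + 35*I*sqrt(15)))) = 1479 + 7/(2*(595 + 35*I*sqrt(15)))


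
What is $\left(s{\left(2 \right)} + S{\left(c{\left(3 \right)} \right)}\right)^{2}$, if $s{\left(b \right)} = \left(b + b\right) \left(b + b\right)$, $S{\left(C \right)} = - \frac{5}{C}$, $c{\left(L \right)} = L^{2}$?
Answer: $\frac{19321}{81} \approx 238.53$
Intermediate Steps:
$s{\left(b \right)} = 4 b^{2}$ ($s{\left(b \right)} = 2 b 2 b = 4 b^{2}$)
$\left(s{\left(2 \right)} + S{\left(c{\left(3 \right)} \right)}\right)^{2} = \left(4 \cdot 2^{2} - \frac{5}{3^{2}}\right)^{2} = \left(4 \cdot 4 - \frac{5}{9}\right)^{2} = \left(16 - \frac{5}{9}\right)^{2} = \left(\frac{139}{9}\right)^{2} = \frac{19321}{81}$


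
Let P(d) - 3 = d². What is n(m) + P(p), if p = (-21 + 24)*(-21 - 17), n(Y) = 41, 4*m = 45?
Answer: 13040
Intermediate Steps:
m = 45/4 (m = (¼)*45 = 45/4 ≈ 11.250)
p = -114 (p = 3*(-38) = -114)
P(d) = 3 + d²
n(m) + P(p) = 41 + (3 + (-114)²) = 41 + (3 + 12996) = 41 + 12999 = 13040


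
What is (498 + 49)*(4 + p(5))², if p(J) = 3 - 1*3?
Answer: 8752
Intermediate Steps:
p(J) = 0 (p(J) = 3 - 3 = 0)
(498 + 49)*(4 + p(5))² = (498 + 49)*(4 + 0)² = 547*4² = 547*16 = 8752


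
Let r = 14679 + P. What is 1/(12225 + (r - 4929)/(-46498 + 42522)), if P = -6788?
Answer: 1988/24301819 ≈ 8.1805e-5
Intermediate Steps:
r = 7891 (r = 14679 - 6788 = 7891)
1/(12225 + (r - 4929)/(-46498 + 42522)) = 1/(12225 + (7891 - 4929)/(-46498 + 42522)) = 1/(12225 + 2962/(-3976)) = 1/(12225 + 2962*(-1/3976)) = 1/(12225 - 1481/1988) = 1/(24301819/1988) = 1988/24301819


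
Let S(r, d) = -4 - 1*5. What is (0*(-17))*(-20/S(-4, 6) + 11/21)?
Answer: 0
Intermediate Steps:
S(r, d) = -9 (S(r, d) = -4 - 5 = -9)
(0*(-17))*(-20/S(-4, 6) + 11/21) = (0*(-17))*(-20/(-9) + 11/21) = 0*(-20*(-1/9) + 11*(1/21)) = 0*(20/9 + 11/21) = 0*(173/63) = 0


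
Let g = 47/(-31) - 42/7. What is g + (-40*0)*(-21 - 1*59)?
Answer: -233/31 ≈ -7.5161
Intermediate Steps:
g = -233/31 (g = 47*(-1/31) - 42*⅐ = -47/31 - 6 = -233/31 ≈ -7.5161)
g + (-40*0)*(-21 - 1*59) = -233/31 + (-40*0)*(-21 - 1*59) = -233/31 + 0*(-21 - 59) = -233/31 + 0*(-80) = -233/31 + 0 = -233/31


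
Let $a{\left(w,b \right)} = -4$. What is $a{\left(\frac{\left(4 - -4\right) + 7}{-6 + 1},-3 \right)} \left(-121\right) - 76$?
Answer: $408$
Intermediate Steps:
$a{\left(\frac{\left(4 - -4\right) + 7}{-6 + 1},-3 \right)} \left(-121\right) - 76 = \left(-4\right) \left(-121\right) - 76 = 484 - 76 = 408$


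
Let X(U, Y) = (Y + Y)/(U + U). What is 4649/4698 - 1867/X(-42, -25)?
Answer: -368272747/117450 ≈ -3135.6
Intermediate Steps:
X(U, Y) = Y/U (X(U, Y) = (2*Y)/((2*U)) = (2*Y)*(1/(2*U)) = Y/U)
4649/4698 - 1867/X(-42, -25) = 4649/4698 - 1867/((-25/(-42))) = 4649*(1/4698) - 1867/((-25*(-1/42))) = 4649/4698 - 1867/25/42 = 4649/4698 - 1867*42/25 = 4649/4698 - 78414/25 = -368272747/117450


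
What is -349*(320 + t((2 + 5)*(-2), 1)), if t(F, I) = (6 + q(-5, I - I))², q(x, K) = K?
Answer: -124244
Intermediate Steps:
t(F, I) = 36 (t(F, I) = (6 + (I - I))² = (6 + 0)² = 6² = 36)
-349*(320 + t((2 + 5)*(-2), 1)) = -349*(320 + 36) = -349*356 = -124244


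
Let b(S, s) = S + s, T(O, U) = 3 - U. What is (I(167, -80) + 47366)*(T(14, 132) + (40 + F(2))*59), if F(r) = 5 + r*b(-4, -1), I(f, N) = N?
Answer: 91545696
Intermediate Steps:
F(r) = 5 - 5*r (F(r) = 5 + r*(-4 - 1) = 5 + r*(-5) = 5 - 5*r)
(I(167, -80) + 47366)*(T(14, 132) + (40 + F(2))*59) = (-80 + 47366)*((3 - 1*132) + (40 + (5 - 5*2))*59) = 47286*((3 - 132) + (40 + (5 - 10))*59) = 47286*(-129 + (40 - 5)*59) = 47286*(-129 + 35*59) = 47286*(-129 + 2065) = 47286*1936 = 91545696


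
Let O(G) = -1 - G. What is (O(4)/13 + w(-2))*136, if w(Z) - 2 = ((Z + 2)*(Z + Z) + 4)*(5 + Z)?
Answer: 24072/13 ≈ 1851.7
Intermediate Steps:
w(Z) = 2 + (4 + 2*Z*(2 + Z))*(5 + Z) (w(Z) = 2 + ((Z + 2)*(Z + Z) + 4)*(5 + Z) = 2 + ((2 + Z)*(2*Z) + 4)*(5 + Z) = 2 + (2*Z*(2 + Z) + 4)*(5 + Z) = 2 + (4 + 2*Z*(2 + Z))*(5 + Z))
(O(4)/13 + w(-2))*136 = ((-1 - 1*4)/13 + (22 + 2*(-2)**3 + 14*(-2)**2 + 24*(-2)))*136 = ((-1 - 4)*(1/13) + (22 + 2*(-8) + 14*4 - 48))*136 = (-5*1/13 + (22 - 16 + 56 - 48))*136 = (-5/13 + 14)*136 = (177/13)*136 = 24072/13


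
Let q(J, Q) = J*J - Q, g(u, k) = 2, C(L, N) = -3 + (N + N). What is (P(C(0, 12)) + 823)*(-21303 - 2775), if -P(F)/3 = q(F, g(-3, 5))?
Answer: 11894532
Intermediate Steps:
C(L, N) = -3 + 2*N
q(J, Q) = J² - Q
P(F) = 6 - 3*F² (P(F) = -3*(F² - 1*2) = -3*(F² - 2) = -3*(-2 + F²) = 6 - 3*F²)
(P(C(0, 12)) + 823)*(-21303 - 2775) = ((6 - 3*(-3 + 2*12)²) + 823)*(-21303 - 2775) = ((6 - 3*(-3 + 24)²) + 823)*(-24078) = ((6 - 3*21²) + 823)*(-24078) = ((6 - 3*441) + 823)*(-24078) = ((6 - 1323) + 823)*(-24078) = (-1317 + 823)*(-24078) = -494*(-24078) = 11894532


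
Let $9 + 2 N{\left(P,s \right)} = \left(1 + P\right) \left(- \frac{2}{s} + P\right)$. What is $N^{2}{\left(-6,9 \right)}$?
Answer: $\frac{39601}{324} \approx 122.23$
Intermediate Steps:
$N{\left(P,s \right)} = - \frac{9}{2} + \frac{\left(1 + P\right) \left(P - \frac{2}{s}\right)}{2}$ ($N{\left(P,s \right)} = - \frac{9}{2} + \frac{\left(1 + P\right) \left(- \frac{2}{s} + P\right)}{2} = - \frac{9}{2} + \frac{\left(1 + P\right) \left(P - \frac{2}{s}\right)}{2}$)
$N^{2}{\left(-6,9 \right)} = \left(\frac{-1 - -6 + \frac{1}{2} \cdot 9 \left(-9 - 6 + \left(-6\right)^{2}\right)}{9}\right)^{2} = \left(\frac{-1 + 6 + \frac{1}{2} \cdot 9 \left(-9 - 6 + 36\right)}{9}\right)^{2} = \left(\frac{-1 + 6 + \frac{1}{2} \cdot 9 \cdot 21}{9}\right)^{2} = \left(\frac{-1 + 6 + \frac{189}{2}}{9}\right)^{2} = \left(\frac{1}{9} \cdot \frac{199}{2}\right)^{2} = \left(\frac{199}{18}\right)^{2} = \frac{39601}{324}$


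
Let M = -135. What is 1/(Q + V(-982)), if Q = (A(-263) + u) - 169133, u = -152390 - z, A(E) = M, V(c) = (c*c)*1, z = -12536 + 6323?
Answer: 1/648879 ≈ 1.5411e-6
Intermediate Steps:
z = -6213
V(c) = c² (V(c) = c²*1 = c²)
A(E) = -135
u = -146177 (u = -152390 - 1*(-6213) = -152390 + 6213 = -146177)
Q = -315445 (Q = (-135 - 146177) - 169133 = -146312 - 169133 = -315445)
1/(Q + V(-982)) = 1/(-315445 + (-982)²) = 1/(-315445 + 964324) = 1/648879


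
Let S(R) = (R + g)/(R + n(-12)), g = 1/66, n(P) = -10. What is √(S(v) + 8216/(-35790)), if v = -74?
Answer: √19782735759710/5511660 ≈ 0.80698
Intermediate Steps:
g = 1/66 ≈ 0.015152
S(R) = (1/66 + R)/(-10 + R) (S(R) = (R + 1/66)/(R - 10) = (1/66 + R)/(-10 + R))
√(S(v) + 8216/(-35790)) = √((1/66 - 74)/(-10 - 74) + 8216/(-35790)) = √(-4883/66/(-84) + 8216*(-1/35790)) = √(-1/84*(-4883/66) - 4108/17895) = √(4883/5544 - 4108/17895) = √(21535511/33069960) = √19782735759710/5511660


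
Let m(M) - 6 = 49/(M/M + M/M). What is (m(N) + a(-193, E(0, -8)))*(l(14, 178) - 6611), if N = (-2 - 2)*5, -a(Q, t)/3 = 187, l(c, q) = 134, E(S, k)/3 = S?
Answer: 6872097/2 ≈ 3.4360e+6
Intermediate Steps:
E(S, k) = 3*S
a(Q, t) = -561 (a(Q, t) = -3*187 = -561)
N = -20 (N = -4*5 = -20)
m(M) = 61/2 (m(M) = 6 + 49/(M/M + M/M) = 6 + 49/(1 + 1) = 6 + 49/2 = 61/2)
(m(N) + a(-193, E(0, -8)))*(l(14, 178) - 6611) = (61/2 - 561)*(134 - 6611) = -1061/2*(-6477) = 6872097/2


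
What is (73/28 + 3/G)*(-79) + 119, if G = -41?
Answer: -93199/1148 ≈ -81.184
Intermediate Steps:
(73/28 + 3/G)*(-79) + 119 = (73/28 + 3/(-41))*(-79) + 119 = (73*(1/28) + 3*(-1/41))*(-79) + 119 = (73/28 - 3/41)*(-79) + 119 = (2909/1148)*(-79) + 119 = -229811/1148 + 119 = -93199/1148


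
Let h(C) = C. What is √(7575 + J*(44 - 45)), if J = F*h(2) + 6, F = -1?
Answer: √7571 ≈ 87.011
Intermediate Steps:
J = 4 (J = -1*2 + 6 = -2 + 6 = 4)
√(7575 + J*(44 - 45)) = √(7575 + 4*(44 - 45)) = √(7575 + 4*(-1)) = √(7575 - 4) = √7571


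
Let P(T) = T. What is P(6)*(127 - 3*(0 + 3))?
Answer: 708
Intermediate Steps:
P(6)*(127 - 3*(0 + 3)) = 6*(127 - 3*(0 + 3)) = 6*(127 - 3*3) = 6*(127 - 9) = 6*118 = 708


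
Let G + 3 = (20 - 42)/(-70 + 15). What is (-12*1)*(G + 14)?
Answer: -684/5 ≈ -136.80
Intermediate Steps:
G = -13/5 (G = -3 + (20 - 42)/(-70 + 15) = -3 - 22/(-55) = -3 - 22*(-1/55) = -3 + ⅖ = -13/5 ≈ -2.6000)
(-12*1)*(G + 14) = (-12*1)*(-13/5 + 14) = -12*57/5 = -684/5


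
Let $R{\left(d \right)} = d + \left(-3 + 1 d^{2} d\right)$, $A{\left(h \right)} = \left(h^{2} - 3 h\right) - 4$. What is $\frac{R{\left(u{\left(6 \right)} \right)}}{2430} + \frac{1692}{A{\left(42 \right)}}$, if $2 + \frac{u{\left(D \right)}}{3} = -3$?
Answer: $- \frac{79589}{220590} \approx -0.3608$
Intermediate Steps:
$A{\left(h \right)} = -4 + h^{2} - 3 h$
$u{\left(D \right)} = -15$ ($u{\left(D \right)} = -6 + 3 \left(-3\right) = -6 - 9 = -15$)
$R{\left(d \right)} = -3 + d + d^{3}$ ($R{\left(d \right)} = d + \left(-3 + d^{2} d\right) = d + \left(-3 + d^{3}\right) = -3 + d + d^{3}$)
$\frac{R{\left(u{\left(6 \right)} \right)}}{2430} + \frac{1692}{A{\left(42 \right)}} = \frac{-3 - 15 + \left(-15\right)^{3}}{2430} + \frac{1692}{-4 + 42^{2} - 126} = \left(-3 - 15 - 3375\right) \frac{1}{2430} + \frac{1692}{-4 + 1764 - 126} = \left(-3393\right) \frac{1}{2430} + \frac{1692}{1634} = - \frac{377}{270} + 1692 \cdot \frac{1}{1634} = - \frac{377}{270} + \frac{846}{817} = - \frac{79589}{220590}$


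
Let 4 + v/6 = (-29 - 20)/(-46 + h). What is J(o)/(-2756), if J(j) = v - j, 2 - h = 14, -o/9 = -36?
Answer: 765/6148 ≈ 0.12443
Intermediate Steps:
o = 324 (o = -9*(-36) = 324)
h = -12 (h = 2 - 1*14 = 2 - 14 = -12)
v = -549/29 (v = -24 + 6*((-29 - 20)/(-46 - 12)) = -24 + 6*(-49/(-58)) = -24 + 6*(-49*(-1/58)) = -24 + 6*(49/58) = -24 + 147/29 = -549/29 ≈ -18.931)
J(j) = -549/29 - j
J(o)/(-2756) = (-549/29 - 1*324)/(-2756) = (-549/29 - 324)*(-1/2756) = -9945/29*(-1/2756) = 765/6148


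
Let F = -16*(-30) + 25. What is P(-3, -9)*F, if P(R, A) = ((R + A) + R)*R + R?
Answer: 21210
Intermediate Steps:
F = 505 (F = 480 + 25 = 505)
P(R, A) = R + R*(A + 2*R) (P(R, A) = ((A + R) + R)*R + R = (A + 2*R)*R + R = R*(A + 2*R) + R = R + R*(A + 2*R))
P(-3, -9)*F = -3*(1 - 9 + 2*(-3))*505 = -3*(1 - 9 - 6)*505 = -3*(-14)*505 = 42*505 = 21210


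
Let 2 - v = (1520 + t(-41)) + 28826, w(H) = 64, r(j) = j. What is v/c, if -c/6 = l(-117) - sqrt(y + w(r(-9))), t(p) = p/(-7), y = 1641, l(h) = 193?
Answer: 41002657/1492848 + 212449*sqrt(1705)/1492848 ≈ 33.342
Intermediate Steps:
t(p) = -p/7 (t(p) = p*(-1/7) = -p/7)
c = -1158 + 6*sqrt(1705) (c = -6*(193 - sqrt(1641 + 64)) = -6*(193 - sqrt(1705)) = -1158 + 6*sqrt(1705) ≈ -910.25)
v = -212449/7 (v = 2 - ((1520 - 1/7*(-41)) + 28826) = 2 - ((1520 + 41/7) + 28826) = 2 - (10681/7 + 28826) = 2 - 1*212463/7 = 2 - 212463/7 = -212449/7 ≈ -30350.)
v/c = -212449/(7*(-1158 + 6*sqrt(1705)))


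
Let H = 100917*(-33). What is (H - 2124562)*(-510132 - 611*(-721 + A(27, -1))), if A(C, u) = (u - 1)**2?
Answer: 392992723035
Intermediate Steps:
A(C, u) = (-1 + u)**2
H = -3330261
(H - 2124562)*(-510132 - 611*(-721 + A(27, -1))) = (-3330261 - 2124562)*(-510132 - 611*(-721 + (-1 - 1)**2)) = -5454823*(-510132 - 611*(-721 + (-2)**2)) = -5454823*(-510132 - 611*(-721 + 4)) = -5454823*(-510132 - 611*(-717)) = -5454823*(-510132 + 438087) = -5454823*(-72045) = 392992723035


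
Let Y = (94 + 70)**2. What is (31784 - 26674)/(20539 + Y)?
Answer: 1022/9487 ≈ 0.10773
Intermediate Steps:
Y = 26896 (Y = 164**2 = 26896)
(31784 - 26674)/(20539 + Y) = (31784 - 26674)/(20539 + 26896) = 5110/47435 = 5110*(1/47435) = 1022/9487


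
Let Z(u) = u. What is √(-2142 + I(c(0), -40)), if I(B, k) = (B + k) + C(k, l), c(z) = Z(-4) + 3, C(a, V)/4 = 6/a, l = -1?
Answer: I*√54590/5 ≈ 46.729*I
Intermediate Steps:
C(a, V) = 24/a (C(a, V) = 4*(6/a) = 24/a)
c(z) = -1 (c(z) = -4 + 3 = -1)
I(B, k) = B + k + 24/k (I(B, k) = (B + k) + 24/k = B + k + 24/k)
√(-2142 + I(c(0), -40)) = √(-2142 + (-1 - 40 + 24/(-40))) = √(-2142 + (-1 - 40 + 24*(-1/40))) = √(-2142 + (-1 - 40 - ⅗)) = √(-2142 - 208/5) = √(-10918/5) = I*√54590/5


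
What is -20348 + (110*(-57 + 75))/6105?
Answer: -752864/37 ≈ -20348.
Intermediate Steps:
-20348 + (110*(-57 + 75))/6105 = -20348 + (110*18)*(1/6105) = -20348 + 1980*(1/6105) = -20348 + 12/37 = -752864/37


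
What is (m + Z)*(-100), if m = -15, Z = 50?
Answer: -3500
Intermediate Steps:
(m + Z)*(-100) = (-15 + 50)*(-100) = 35*(-100) = -3500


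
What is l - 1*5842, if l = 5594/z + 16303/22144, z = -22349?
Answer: -2890943445341/494896256 ≈ -5841.5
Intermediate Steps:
l = 240482211/494896256 (l = 5594/(-22349) + 16303/22144 = 5594*(-1/22349) + 16303*(1/22144) = -5594/22349 + 16303/22144 = 240482211/494896256 ≈ 0.48592)
l - 1*5842 = 240482211/494896256 - 1*5842 = 240482211/494896256 - 5842 = -2890943445341/494896256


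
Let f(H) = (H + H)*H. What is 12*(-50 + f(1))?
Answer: -576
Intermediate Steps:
f(H) = 2*H² (f(H) = (2*H)*H = 2*H²)
12*(-50 + f(1)) = 12*(-50 + 2*1²) = 12*(-50 + 2*1) = 12*(-50 + 2) = 12*(-48) = -576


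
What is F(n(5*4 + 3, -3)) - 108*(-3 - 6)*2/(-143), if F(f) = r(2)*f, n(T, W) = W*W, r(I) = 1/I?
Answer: -2601/286 ≈ -9.0944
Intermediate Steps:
r(I) = 1/I
n(T, W) = W**2
F(f) = f/2
F(n(5*4 + 3, -3)) - 108*(-3 - 6)*2/(-143) = (1/2)*(-3)**2 - 108*(-3 - 6)*2/(-143) = (1/2)*9 - 108*(-9*2)*(-1)/143 = 9/2 - (-1944)*(-1)/143 = 9/2 - 108*18/143 = 9/2 - 1944/143 = -2601/286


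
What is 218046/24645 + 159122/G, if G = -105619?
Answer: 6369412928/867660085 ≈ 7.3409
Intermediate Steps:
218046/24645 + 159122/G = 218046/24645 + 159122/(-105619) = 218046*(1/24645) + 159122*(-1/105619) = 72682/8215 - 159122/105619 = 6369412928/867660085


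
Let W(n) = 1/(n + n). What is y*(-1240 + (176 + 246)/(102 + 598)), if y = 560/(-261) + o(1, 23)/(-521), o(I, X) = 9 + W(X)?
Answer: 234754026919/87571764 ≈ 2680.7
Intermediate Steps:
W(n) = 1/(2*n)
o(I, X) = 9 + 1/(2*X)
y = -13529275/6255126 (y = 560/(-261) + (9 + (½)/23)/(-521) = 560*(-1/261) + (9 + (½)*(1/23))*(-1/521) = -560/261 + (9 + 1/46)*(-1/521) = -560/261 + (415/46)*(-1/521) = -560/261 - 415/23966 = -13529275/6255126 ≈ -2.1629)
y*(-1240 + (176 + 246)/(102 + 598)) = -13529275*(-1240 + (176 + 246)/(102 + 598))/6255126 = -13529275*(-1240 + 422/700)/6255126 = -13529275*(-1240 + 422*(1/700))/6255126 = -13529275*(-1240 + 211/350)/6255126 = -13529275/6255126*(-433789/350) = 234754026919/87571764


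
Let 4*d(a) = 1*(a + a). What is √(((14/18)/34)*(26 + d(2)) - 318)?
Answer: 3*I*√40766/34 ≈ 17.815*I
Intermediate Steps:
d(a) = a/2 (d(a) = (1*(a + a))/4 = (1*(2*a))/4 = (2*a)/4 = a/2)
√(((14/18)/34)*(26 + d(2)) - 318) = √(((14/18)/34)*(26 + (½)*2) - 318) = √(((14*(1/18))*(1/34))*(26 + 1) - 318) = √(((7/9)*(1/34))*27 - 318) = √((7/306)*27 - 318) = √(21/34 - 318) = √(-10791/34) = 3*I*√40766/34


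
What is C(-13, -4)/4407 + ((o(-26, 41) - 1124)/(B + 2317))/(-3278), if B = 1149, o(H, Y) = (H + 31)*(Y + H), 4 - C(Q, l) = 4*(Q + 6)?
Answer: 368192479/50070342036 ≈ 0.0073535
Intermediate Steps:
C(Q, l) = -20 - 4*Q (C(Q, l) = 4 - 4*(Q + 6) = 4 - 4*(6 + Q) = 4 - (24 + 4*Q) = 4 + (-24 - 4*Q) = -20 - 4*Q)
o(H, Y) = (31 + H)*(H + Y)
C(-13, -4)/4407 + ((o(-26, 41) - 1124)/(B + 2317))/(-3278) = (-20 - 4*(-13))/4407 + ((((-26)² + 31*(-26) + 31*41 - 26*41) - 1124)/(1149 + 2317))/(-3278) = (-20 + 52)*(1/4407) + (((676 - 806 + 1271 - 1066) - 1124)/3466)*(-1/3278) = 32*(1/4407) + ((75 - 1124)*(1/3466))*(-1/3278) = 32/4407 - 1049*1/3466*(-1/3278) = 32/4407 - 1049/3466*(-1/3278) = 32/4407 + 1049/11361548 = 368192479/50070342036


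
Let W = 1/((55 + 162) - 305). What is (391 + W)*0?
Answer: 0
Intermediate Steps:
W = -1/88 (W = 1/(217 - 305) = 1/(-88) = -1/88 ≈ -0.011364)
(391 + W)*0 = (391 - 1/88)*0 = (34407/88)*0 = 0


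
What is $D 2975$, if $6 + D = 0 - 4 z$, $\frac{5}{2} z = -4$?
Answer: $1190$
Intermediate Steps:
$z = - \frac{8}{5}$ ($z = \frac{2}{5} \left(-4\right) = - \frac{8}{5} \approx -1.6$)
$D = \frac{2}{5}$ ($D = -6 + \left(0 - - \frac{32}{5}\right) = -6 + \left(0 + \frac{32}{5}\right) = -6 + \frac{32}{5} = \frac{2}{5} \approx 0.4$)
$D 2975 = \frac{2}{5} \cdot 2975 = 1190$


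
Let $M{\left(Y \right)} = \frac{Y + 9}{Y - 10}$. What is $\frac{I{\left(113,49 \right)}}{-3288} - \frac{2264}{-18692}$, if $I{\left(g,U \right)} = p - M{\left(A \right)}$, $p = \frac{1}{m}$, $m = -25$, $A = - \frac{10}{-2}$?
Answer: $\frac{15400921}{128040200} \approx 0.12028$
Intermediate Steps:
$A = 5$ ($A = \left(-10\right) \left(- \frac{1}{2}\right) = 5$)
$M{\left(Y \right)} = \frac{9 + Y}{-10 + Y}$
$p = - \frac{1}{25}$ ($p = \frac{1}{-25} = - \frac{1}{25} \approx -0.04$)
$I{\left(g,U \right)} = \frac{69}{25}$ ($I{\left(g,U \right)} = - \frac{1}{25} - \frac{9 + 5}{-10 + 5} = - \frac{1}{25} - \frac{1}{-5} \cdot 14 = - \frac{1}{25} - \left(- \frac{1}{5}\right) 14 = - \frac{1}{25} - - \frac{14}{5} = - \frac{1}{25} + \frac{14}{5} = \frac{69}{25}$)
$\frac{I{\left(113,49 \right)}}{-3288} - \frac{2264}{-18692} = \frac{69}{25 \left(-3288\right)} - \frac{2264}{-18692} = \frac{69}{25} \left(- \frac{1}{3288}\right) - - \frac{566}{4673} = - \frac{23}{27400} + \frac{566}{4673} = \frac{15400921}{128040200}$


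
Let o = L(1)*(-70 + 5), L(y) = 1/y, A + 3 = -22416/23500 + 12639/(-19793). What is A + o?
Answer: -8092477597/116283875 ≈ -69.592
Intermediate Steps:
A = -534025722/116283875 (A = -3 + (-22416/23500 + 12639/(-19793)) = -3 + (-22416*1/23500 + 12639*(-1/19793)) = -3 + (-5604/5875 - 12639/19793) = -3 - 185174097/116283875 = -534025722/116283875 ≈ -4.5924)
o = -65 (o = (-70 + 5)/1 = 1*(-65) = -65)
A + o = -534025722/116283875 - 65 = -8092477597/116283875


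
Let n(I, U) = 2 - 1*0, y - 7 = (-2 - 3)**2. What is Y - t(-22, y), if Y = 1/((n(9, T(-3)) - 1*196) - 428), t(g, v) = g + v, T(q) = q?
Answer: -6221/622 ≈ -10.002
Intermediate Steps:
y = 32 (y = 7 + (-2 - 3)**2 = 7 + (-5)**2 = 7 + 25 = 32)
n(I, U) = 2 (n(I, U) = 2 + 0 = 2)
Y = -1/622 (Y = 1/((2 - 1*196) - 428) = 1/((2 - 196) - 428) = 1/(-194 - 428) = 1/(-622) = -1/622 ≈ -0.0016077)
Y - t(-22, y) = -1/622 - (-22 + 32) = -1/622 - 1*10 = -1/622 - 10 = -6221/622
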